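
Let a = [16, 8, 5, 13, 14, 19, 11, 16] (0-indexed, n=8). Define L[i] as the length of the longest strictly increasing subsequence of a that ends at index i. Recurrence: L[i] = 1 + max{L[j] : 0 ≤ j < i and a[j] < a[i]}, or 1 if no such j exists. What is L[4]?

   i    0    1    2    3    4    5    6    7
a[i]   16    8    5   13   14   19   11   16
L[i]    1    1    1    2    3    4    2    4

3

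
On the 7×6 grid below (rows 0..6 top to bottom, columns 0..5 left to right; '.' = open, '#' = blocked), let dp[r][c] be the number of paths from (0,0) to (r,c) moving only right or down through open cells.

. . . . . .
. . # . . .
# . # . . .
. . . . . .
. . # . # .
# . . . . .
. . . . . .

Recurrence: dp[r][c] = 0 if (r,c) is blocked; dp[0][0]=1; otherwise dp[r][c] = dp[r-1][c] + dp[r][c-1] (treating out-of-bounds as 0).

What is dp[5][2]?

2

r\c   0   1   2   3   4   5
  0   1   1   1   1   1   1
  1   1   2   0   1   2   3
  2   0   2   0   1   3   6
  3   0   2   2   3   6  12
  4   0   2   0   3   0  12
  5   0   2   2   5   5  17
  6   0   2   4   9  14  31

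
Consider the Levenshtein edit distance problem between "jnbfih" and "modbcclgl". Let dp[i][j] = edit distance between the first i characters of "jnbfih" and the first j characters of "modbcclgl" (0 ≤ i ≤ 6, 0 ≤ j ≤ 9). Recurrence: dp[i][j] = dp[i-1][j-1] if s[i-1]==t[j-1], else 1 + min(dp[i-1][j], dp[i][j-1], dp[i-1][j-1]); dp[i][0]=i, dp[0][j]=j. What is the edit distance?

   ''  m  o  d  b  c  c  l  g  l
''  0  1  2  3  4  5  6  7  8  9
 j  1  1  2  3  4  5  6  7  8  9
 n  2  2  2  3  4  5  6  7  8  9
 b  3  3  3  3  3  4  5  6  7  8
 f  4  4  4  4  4  4  5  6  7  8
 i  5  5  5  5  5  5  5  6  7  8
 h  6  6  6  6  6  6  6  6  7  8

8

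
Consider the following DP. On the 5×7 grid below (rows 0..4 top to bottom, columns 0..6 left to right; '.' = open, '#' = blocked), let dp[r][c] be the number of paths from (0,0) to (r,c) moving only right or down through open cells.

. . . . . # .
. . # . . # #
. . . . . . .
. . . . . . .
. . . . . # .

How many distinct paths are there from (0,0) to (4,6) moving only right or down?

29

r\c   0   1   2   3   4   5   6
  0   1   1   1   1   1   0   0
  1   1   2   0   1   2   0   0
  2   1   3   3   4   6   6   6
  3   1   4   7  11  17  23  29
  4   1   5  12  23  40   0  29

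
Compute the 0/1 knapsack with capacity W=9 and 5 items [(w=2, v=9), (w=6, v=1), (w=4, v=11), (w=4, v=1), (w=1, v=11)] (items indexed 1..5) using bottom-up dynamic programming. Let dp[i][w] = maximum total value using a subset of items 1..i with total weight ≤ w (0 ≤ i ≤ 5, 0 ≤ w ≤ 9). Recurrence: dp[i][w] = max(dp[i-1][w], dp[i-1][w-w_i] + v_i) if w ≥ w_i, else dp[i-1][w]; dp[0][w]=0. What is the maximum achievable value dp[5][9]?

31

i\w   0   1   2   3   4   5   6   7   8   9
  0   0   0   0   0   0   0   0   0   0   0
  1   0   0   9   9   9   9   9   9   9   9
  2   0   0   9   9   9   9   9   9  10  10
  3   0   0   9   9  11  11  20  20  20  20
  4   0   0   9   9  11  11  20  20  20  20
  5   0  11  11  20  20  22  22  31  31  31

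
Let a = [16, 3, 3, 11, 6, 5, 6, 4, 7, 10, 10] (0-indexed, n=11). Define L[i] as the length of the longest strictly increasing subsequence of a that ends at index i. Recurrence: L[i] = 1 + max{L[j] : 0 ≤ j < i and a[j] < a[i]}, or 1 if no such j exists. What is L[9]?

   i    0    1    2    3    4    5    6    7    8    9   10
a[i]   16    3    3   11    6    5    6    4    7   10   10
L[i]    1    1    1    2    2    2    3    2    4    5    5

5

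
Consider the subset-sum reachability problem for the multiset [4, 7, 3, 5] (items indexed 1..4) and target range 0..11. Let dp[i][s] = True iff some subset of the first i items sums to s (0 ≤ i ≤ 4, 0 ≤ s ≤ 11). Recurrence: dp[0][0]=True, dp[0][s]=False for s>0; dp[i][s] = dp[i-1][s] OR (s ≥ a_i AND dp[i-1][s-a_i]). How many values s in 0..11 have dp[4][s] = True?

9

i\s   0   1   2   3   4   5   6   7   8   9  10  11
  0   T   F   F   F   F   F   F   F   F   F   F   F
  1   T   F   F   F   T   F   F   F   F   F   F   F
  2   T   F   F   F   T   F   F   T   F   F   F   T
  3   T   F   F   T   T   F   F   T   F   F   T   T
  4   T   F   F   T   T   T   F   T   T   T   T   T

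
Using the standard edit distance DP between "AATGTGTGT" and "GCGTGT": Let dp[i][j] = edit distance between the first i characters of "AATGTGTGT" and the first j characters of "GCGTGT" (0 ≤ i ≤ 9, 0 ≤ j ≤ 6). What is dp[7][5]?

   ''  G  C  G  T  G  T
''  0  1  2  3  4  5  6
 A  1  1  2  3  4  5  6
 A  2  2  2  3  4  5  6
 T  3  3  3  3  3  4  5
 G  4  3  4  3  4  3  4
 T  5  4  4  4  3  4  3
 G  6  5  5  4  4  3  4
 T  7  6  6  5  4  4  3
 G  8  7  7  6  5  4  4
 T  9  8  8  7  6  5  4

4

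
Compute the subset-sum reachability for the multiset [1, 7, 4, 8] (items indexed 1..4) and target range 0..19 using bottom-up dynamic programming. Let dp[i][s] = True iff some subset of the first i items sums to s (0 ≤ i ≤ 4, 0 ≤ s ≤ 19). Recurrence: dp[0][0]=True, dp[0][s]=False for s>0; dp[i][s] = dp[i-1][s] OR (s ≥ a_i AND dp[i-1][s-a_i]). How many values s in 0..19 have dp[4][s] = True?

13

i\s   0   1   2   3   4   5   6   7   8   9  10  11  12  13  14  15  16  17  18  19
  0   T   F   F   F   F   F   F   F   F   F   F   F   F   F   F   F   F   F   F   F
  1   T   T   F   F   F   F   F   F   F   F   F   F   F   F   F   F   F   F   F   F
  2   T   T   F   F   F   F   F   T   T   F   F   F   F   F   F   F   F   F   F   F
  3   T   T   F   F   T   T   F   T   T   F   F   T   T   F   F   F   F   F   F   F
  4   T   T   F   F   T   T   F   T   T   T   F   T   T   T   F   T   T   F   F   T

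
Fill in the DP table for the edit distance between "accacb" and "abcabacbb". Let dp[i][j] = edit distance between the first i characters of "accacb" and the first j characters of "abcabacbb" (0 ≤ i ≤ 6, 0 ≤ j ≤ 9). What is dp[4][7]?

4

   ''  a  b  c  a  b  a  c  b  b
''  0  1  2  3  4  5  6  7  8  9
 a  1  0  1  2  3  4  5  6  7  8
 c  2  1  1  1  2  3  4  5  6  7
 c  3  2  2  1  2  3  4  4  5  6
 a  4  3  3  2  1  2  3  4  5  6
 c  5  4  4  3  2  2  3  3  4  5
 b  6  5  4  4  3  2  3  4  3  4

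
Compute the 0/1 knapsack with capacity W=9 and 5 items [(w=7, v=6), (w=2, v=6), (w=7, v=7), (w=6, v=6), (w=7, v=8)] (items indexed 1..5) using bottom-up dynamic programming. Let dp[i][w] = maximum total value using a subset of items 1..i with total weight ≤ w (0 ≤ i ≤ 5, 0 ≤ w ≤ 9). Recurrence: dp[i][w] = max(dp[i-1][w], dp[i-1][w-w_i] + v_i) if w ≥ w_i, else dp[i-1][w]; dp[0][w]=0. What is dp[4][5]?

6

i\w   0   1   2   3   4   5   6   7   8   9
  0   0   0   0   0   0   0   0   0   0   0
  1   0   0   0   0   0   0   0   6   6   6
  2   0   0   6   6   6   6   6   6   6  12
  3   0   0   6   6   6   6   6   7   7  13
  4   0   0   6   6   6   6   6   7  12  13
  5   0   0   6   6   6   6   6   8  12  14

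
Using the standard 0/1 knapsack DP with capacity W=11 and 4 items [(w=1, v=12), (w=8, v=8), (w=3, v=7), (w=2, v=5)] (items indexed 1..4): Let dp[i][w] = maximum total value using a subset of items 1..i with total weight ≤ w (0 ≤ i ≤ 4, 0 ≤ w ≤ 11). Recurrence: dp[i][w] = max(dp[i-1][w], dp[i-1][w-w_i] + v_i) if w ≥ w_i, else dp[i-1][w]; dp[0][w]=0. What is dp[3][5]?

i\w   0   1   2   3   4   5   6   7   8   9  10  11
  0   0   0   0   0   0   0   0   0   0   0   0   0
  1   0  12  12  12  12  12  12  12  12  12  12  12
  2   0  12  12  12  12  12  12  12  12  20  20  20
  3   0  12  12  12  19  19  19  19  19  20  20  20
  4   0  12  12  17  19  19  24  24  24  24  24  25

19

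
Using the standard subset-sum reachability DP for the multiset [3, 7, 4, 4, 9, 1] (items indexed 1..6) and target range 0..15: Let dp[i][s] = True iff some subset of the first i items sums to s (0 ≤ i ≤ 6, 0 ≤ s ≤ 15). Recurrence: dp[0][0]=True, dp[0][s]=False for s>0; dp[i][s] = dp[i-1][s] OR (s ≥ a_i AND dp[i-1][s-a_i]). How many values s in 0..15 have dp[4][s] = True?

i\s   0   1   2   3   4   5   6   7   8   9  10  11  12  13  14  15
  0   T   F   F   F   F   F   F   F   F   F   F   F   F   F   F   F
  1   T   F   F   T   F   F   F   F   F   F   F   F   F   F   F   F
  2   T   F   F   T   F   F   F   T   F   F   T   F   F   F   F   F
  3   T   F   F   T   T   F   F   T   F   F   T   T   F   F   T   F
  4   T   F   F   T   T   F   F   T   T   F   T   T   F   F   T   T
  5   T   F   F   T   T   F   F   T   T   T   T   T   T   T   T   T
  6   T   T   F   T   T   T   F   T   T   T   T   T   T   T   T   T

9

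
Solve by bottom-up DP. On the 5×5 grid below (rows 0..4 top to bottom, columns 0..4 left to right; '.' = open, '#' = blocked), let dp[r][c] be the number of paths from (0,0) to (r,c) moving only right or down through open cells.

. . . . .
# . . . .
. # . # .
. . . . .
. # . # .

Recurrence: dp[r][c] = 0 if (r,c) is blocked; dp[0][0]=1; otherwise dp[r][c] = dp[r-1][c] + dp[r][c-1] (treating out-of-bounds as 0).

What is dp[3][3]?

r\c   0   1   2   3   4
  0   1   1   1   1   1
  1   0   1   2   3   4
  2   0   0   2   0   4
  3   0   0   2   2   6
  4   0   0   2   0   6

2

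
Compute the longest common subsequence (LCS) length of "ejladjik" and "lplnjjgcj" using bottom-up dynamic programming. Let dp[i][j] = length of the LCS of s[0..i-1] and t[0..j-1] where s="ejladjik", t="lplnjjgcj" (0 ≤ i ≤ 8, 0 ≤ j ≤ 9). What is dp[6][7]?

   ''  l  p  l  n  j  j  g  c  j
''  0  0  0  0  0  0  0  0  0  0
 e  0  0  0  0  0  0  0  0  0  0
 j  0  0  0  0  0  1  1  1  1  1
 l  0  1  1  1  1  1  1  1  1  1
 a  0  1  1  1  1  1  1  1  1  1
 d  0  1  1  1  1  1  1  1  1  1
 j  0  1  1  1  1  2  2  2  2  2
 i  0  1  1  1  1  2  2  2  2  2
 k  0  1  1  1  1  2  2  2  2  2

2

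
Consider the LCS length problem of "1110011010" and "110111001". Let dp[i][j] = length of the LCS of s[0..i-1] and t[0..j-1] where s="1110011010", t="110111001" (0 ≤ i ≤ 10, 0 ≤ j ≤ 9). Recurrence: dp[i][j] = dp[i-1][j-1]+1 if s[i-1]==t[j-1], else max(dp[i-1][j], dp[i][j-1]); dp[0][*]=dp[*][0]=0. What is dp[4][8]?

   ''  1  1  0  1  1  1  0  0  1
''  0  0  0  0  0  0  0  0  0  0
 1  0  1  1  1  1  1  1  1  1  1
 1  0  1  2  2  2  2  2  2  2  2
 1  0  1  2  2  3  3  3  3  3  3
 0  0  1  2  3  3  3  3  4  4  4
 0  0  1  2  3  3  3  3  4  5  5
 1  0  1  2  3  4  4  4  4  5  6
 1  0  1  2  3  4  5  5  5  5  6
 0  0  1  2  3  4  5  5  6  6  6
 1  0  1  2  3  4  5  6  6  6  7
 0  0  1  2  3  4  5  6  7  7  7

4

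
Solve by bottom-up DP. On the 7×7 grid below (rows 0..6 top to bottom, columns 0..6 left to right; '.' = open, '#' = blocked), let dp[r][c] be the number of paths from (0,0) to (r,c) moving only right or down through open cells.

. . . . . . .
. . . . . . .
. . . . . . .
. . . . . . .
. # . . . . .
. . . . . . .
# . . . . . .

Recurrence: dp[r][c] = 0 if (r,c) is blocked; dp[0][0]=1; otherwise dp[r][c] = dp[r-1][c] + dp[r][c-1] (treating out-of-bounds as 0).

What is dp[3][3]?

20

r\c   0   1   2   3   4   5   6
  0   1   1   1   1   1   1   1
  1   1   2   3   4   5   6   7
  2   1   3   6  10  15  21  28
  3   1   4  10  20  35  56  84
  4   1   0  10  30  65 121 205
  5   1   1  11  41 106 227 432
  6   0   1  12  53 159 386 818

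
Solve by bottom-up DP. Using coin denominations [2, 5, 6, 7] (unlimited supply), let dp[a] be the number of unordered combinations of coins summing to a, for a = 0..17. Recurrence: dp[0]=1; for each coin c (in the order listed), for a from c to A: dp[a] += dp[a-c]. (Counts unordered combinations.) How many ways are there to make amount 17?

7

after  coin     0     1     2     3     4     5     6     7     8     9    10    11    12    13    14    15    16    17
          2     1     0     1     0     1     0     1     0     1     0     1     0     1     0     1     0     1     0
          5     1     0     1     0     1     1     1     1     1     1     2     1     2     1     2     2     2     2
          6     1     0     1     0     1     1     2     1     2     1     3     2     4     2     4     3     5     4
          7     1     0     1     0     1     1     2     2     2     2     3     3     5     4     6     5     7     7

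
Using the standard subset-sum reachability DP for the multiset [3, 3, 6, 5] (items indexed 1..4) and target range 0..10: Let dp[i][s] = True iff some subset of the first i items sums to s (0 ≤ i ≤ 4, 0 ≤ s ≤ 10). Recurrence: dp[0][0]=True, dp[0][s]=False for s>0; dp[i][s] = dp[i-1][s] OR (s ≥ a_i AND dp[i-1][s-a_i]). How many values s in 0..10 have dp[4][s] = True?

6

i\s   0   1   2   3   4   5   6   7   8   9  10
  0   T   F   F   F   F   F   F   F   F   F   F
  1   T   F   F   T   F   F   F   F   F   F   F
  2   T   F   F   T   F   F   T   F   F   F   F
  3   T   F   F   T   F   F   T   F   F   T   F
  4   T   F   F   T   F   T   T   F   T   T   F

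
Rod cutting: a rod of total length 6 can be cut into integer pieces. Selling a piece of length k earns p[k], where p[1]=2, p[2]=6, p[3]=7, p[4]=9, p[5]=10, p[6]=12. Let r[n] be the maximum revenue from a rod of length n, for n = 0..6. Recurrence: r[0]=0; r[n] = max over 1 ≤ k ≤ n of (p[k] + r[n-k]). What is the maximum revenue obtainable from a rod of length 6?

18

   n    0    1    2    3    4    5    6
r[n]    0    2    6    8   12   14   18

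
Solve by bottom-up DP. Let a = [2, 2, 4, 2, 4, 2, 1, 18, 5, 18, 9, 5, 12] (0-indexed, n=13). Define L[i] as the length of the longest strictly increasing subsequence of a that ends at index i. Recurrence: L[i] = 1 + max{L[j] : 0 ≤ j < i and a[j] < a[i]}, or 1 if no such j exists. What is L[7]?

3

   i    0    1    2    3    4    5    6    7    8    9   10   11   12
a[i]    2    2    4    2    4    2    1   18    5   18    9    5   12
L[i]    1    1    2    1    2    1    1    3    3    4    4    3    5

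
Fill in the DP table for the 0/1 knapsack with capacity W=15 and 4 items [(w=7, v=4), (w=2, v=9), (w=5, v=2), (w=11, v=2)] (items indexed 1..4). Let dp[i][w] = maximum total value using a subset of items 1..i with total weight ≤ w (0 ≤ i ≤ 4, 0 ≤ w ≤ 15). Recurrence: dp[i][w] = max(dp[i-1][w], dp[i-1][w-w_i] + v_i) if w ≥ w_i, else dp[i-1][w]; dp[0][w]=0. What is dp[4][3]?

i\w   0   1   2   3   4   5   6   7   8   9  10  11  12  13  14  15
  0   0   0   0   0   0   0   0   0   0   0   0   0   0   0   0   0
  1   0   0   0   0   0   0   0   4   4   4   4   4   4   4   4   4
  2   0   0   9   9   9   9   9   9   9  13  13  13  13  13  13  13
  3   0   0   9   9   9   9   9  11  11  13  13  13  13  13  15  15
  4   0   0   9   9   9   9   9  11  11  13  13  13  13  13  15  15

9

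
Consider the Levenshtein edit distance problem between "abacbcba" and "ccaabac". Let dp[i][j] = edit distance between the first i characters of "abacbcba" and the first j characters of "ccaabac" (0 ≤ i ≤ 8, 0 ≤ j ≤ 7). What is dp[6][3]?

   ''  c  c  a  a  b  a  c
''  0  1  2  3  4  5  6  7
 a  1  1  2  2  3  4  5  6
 b  2  2  2  3  3  3  4  5
 a  3  3  3  2  3  4  3  4
 c  4  3  3  3  3  4  4  3
 b  5  4  4  4  4  3  4  4
 c  6  5  4  5  5  4  4  4
 b  7  6  5  5  6  5  5  5
 a  8  7  6  5  5  6  5  6

5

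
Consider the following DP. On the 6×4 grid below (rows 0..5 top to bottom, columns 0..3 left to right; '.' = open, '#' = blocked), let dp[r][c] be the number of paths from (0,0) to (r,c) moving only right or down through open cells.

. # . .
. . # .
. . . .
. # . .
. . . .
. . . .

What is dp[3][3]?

4

r\c   0   1   2   3
  0   1   0   0   0
  1   1   1   0   0
  2   1   2   2   2
  3   1   0   2   4
  4   1   1   3   7
  5   1   2   5  12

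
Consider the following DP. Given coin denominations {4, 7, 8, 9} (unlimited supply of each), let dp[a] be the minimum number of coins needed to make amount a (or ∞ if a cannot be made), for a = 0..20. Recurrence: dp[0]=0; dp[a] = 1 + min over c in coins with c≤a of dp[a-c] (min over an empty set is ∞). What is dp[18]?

 a  0  1  2  3  4  5  6  7  8  9 10 11 12 13 14 15 16 17 18 19 20
dp  0  -  -  -  1  -  -  1  1  1  -  2  2  2  2  2  2  2  2  3  3
(- denotes ∞ / unreachable)

2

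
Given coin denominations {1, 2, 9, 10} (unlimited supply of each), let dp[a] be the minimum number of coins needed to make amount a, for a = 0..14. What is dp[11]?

2

 a  0  1  2  3  4  5  6  7  8  9 10 11 12 13 14
dp  0  1  1  2  2  3  3  4  4  1  1  2  2  3  3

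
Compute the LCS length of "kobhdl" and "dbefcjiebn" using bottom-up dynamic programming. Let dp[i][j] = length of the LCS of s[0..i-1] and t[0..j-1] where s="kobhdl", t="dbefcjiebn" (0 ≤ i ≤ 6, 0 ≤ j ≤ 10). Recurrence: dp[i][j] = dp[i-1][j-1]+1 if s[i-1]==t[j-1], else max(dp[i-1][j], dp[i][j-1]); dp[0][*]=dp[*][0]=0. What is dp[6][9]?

1

   ''  d  b  e  f  c  j  i  e  b  n
''  0  0  0  0  0  0  0  0  0  0  0
 k  0  0  0  0  0  0  0  0  0  0  0
 o  0  0  0  0  0  0  0  0  0  0  0
 b  0  0  1  1  1  1  1  1  1  1  1
 h  0  0  1  1  1  1  1  1  1  1  1
 d  0  1  1  1  1  1  1  1  1  1  1
 l  0  1  1  1  1  1  1  1  1  1  1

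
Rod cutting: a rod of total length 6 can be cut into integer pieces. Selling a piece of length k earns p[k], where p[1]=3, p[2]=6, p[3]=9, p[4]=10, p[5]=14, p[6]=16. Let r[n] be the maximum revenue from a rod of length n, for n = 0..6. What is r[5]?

   n    0    1    2    3    4    5    6
r[n]    0    3    6    9   12   15   18

15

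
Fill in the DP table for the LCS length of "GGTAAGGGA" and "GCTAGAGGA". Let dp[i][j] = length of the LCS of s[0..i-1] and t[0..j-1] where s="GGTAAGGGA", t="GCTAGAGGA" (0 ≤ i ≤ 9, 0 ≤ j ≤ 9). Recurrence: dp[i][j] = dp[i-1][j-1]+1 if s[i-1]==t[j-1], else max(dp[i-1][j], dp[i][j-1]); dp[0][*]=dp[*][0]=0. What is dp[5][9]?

   ''  G  C  T  A  G  A  G  G  A
''  0  0  0  0  0  0  0  0  0  0
 G  0  1  1  1  1  1  1  1  1  1
 G  0  1  1  1  1  2  2  2  2  2
 T  0  1  1  2  2  2  2  2  2  2
 A  0  1  1  2  3  3  3  3  3  3
 A  0  1  1  2  3  3  4  4  4  4
 G  0  1  1  2  3  4  4  5  5  5
 G  0  1  1  2  3  4  4  5  6  6
 G  0  1  1  2  3  4  4  5  6  6
 A  0  1  1  2  3  4  5  5  6  7

4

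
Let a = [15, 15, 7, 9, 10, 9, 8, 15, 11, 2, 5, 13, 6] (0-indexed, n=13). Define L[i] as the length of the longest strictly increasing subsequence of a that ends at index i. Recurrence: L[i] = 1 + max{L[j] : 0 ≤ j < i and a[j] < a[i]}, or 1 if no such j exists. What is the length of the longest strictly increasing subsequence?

5

   i    0    1    2    3    4    5    6    7    8    9   10   11   12
a[i]   15   15    7    9   10    9    8   15   11    2    5   13    6
L[i]    1    1    1    2    3    2    2    4    4    1    2    5    3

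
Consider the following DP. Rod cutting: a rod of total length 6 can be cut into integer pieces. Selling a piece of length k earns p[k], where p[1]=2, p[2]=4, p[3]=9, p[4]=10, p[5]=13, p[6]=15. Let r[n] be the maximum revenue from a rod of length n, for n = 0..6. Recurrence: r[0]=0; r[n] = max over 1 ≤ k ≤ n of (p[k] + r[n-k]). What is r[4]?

11

   n    0    1    2    3    4    5    6
r[n]    0    2    4    9   11   13   18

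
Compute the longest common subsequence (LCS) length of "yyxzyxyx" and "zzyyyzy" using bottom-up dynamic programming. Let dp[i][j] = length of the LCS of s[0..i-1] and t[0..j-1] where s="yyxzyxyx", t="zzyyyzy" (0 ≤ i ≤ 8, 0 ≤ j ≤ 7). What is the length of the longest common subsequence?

   ''  z  z  y  y  y  z  y
''  0  0  0  0  0  0  0  0
 y  0  0  0  1  1  1  1  1
 y  0  0  0  1  2  2  2  2
 x  0  0  0  1  2  2  2  2
 z  0  1  1  1  2  2  3  3
 y  0  1  1  2  2  3  3  4
 x  0  1  1  2  2  3  3  4
 y  0  1  1  2  3  3  3  4
 x  0  1  1  2  3  3  3  4

4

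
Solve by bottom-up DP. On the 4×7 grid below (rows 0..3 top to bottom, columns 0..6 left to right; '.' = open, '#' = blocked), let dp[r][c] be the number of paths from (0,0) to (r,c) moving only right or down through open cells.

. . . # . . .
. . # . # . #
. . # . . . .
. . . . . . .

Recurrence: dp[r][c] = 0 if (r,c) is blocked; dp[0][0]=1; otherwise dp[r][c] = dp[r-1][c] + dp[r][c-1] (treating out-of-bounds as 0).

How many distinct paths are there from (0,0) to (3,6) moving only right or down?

4

r\c   0   1   2   3   4   5   6
  0   1   1   1   0   0   0   0
  1   1   2   0   0   0   0   0
  2   1   3   0   0   0   0   0
  3   1   4   4   4   4   4   4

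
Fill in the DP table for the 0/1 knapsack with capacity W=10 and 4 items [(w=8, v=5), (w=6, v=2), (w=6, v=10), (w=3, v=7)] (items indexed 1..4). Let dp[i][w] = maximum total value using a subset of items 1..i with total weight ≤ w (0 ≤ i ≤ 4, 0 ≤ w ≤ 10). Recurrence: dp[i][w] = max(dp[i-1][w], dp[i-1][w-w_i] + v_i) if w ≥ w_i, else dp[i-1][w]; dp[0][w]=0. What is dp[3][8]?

10

i\w   0   1   2   3   4   5   6   7   8   9  10
  0   0   0   0   0   0   0   0   0   0   0   0
  1   0   0   0   0   0   0   0   0   5   5   5
  2   0   0   0   0   0   0   2   2   5   5   5
  3   0   0   0   0   0   0  10  10  10  10  10
  4   0   0   0   7   7   7  10  10  10  17  17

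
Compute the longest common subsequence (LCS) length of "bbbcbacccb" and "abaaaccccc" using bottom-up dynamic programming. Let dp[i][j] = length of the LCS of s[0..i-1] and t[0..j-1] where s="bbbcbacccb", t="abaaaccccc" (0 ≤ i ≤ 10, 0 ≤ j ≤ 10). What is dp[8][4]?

   ''  a  b  a  a  a  c  c  c  c  c
''  0  0  0  0  0  0  0  0  0  0  0
 b  0  0  1  1  1  1  1  1  1  1  1
 b  0  0  1  1  1  1  1  1  1  1  1
 b  0  0  1  1  1  1  1  1  1  1  1
 c  0  0  1  1  1  1  2  2  2  2  2
 b  0  0  1  1  1  1  2  2  2  2  2
 a  0  1  1  2  2  2  2  2  2  2  2
 c  0  1  1  2  2  2  3  3  3  3  3
 c  0  1  1  2  2  2  3  4  4  4  4
 c  0  1  1  2  2  2  3  4  5  5  5
 b  0  1  2  2  2  2  3  4  5  5  5

2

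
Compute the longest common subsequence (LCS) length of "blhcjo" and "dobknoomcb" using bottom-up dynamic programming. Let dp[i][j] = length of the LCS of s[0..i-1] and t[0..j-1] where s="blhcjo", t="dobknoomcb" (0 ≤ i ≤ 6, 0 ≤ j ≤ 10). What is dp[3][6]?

1

   ''  d  o  b  k  n  o  o  m  c  b
''  0  0  0  0  0  0  0  0  0  0  0
 b  0  0  0  1  1  1  1  1  1  1  1
 l  0  0  0  1  1  1  1  1  1  1  1
 h  0  0  0  1  1  1  1  1  1  1  1
 c  0  0  0  1  1  1  1  1  1  2  2
 j  0  0  0  1  1  1  1  1  1  2  2
 o  0  0  1  1  1  1  2  2  2  2  2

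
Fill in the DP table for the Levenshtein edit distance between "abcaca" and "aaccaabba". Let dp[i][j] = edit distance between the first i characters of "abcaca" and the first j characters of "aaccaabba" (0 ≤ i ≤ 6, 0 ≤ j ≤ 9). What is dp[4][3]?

2

   ''  a  a  c  c  a  a  b  b  a
''  0  1  2  3  4  5  6  7  8  9
 a  1  0  1  2  3  4  5  6  7  8
 b  2  1  1  2  3  4  5  5  6  7
 c  3  2  2  1  2  3  4  5  6  7
 a  4  3  2  2  2  2  3  4  5  6
 c  5  4  3  2  2  3  3  4  5  6
 a  6  5  4  3  3  2  3  4  5  5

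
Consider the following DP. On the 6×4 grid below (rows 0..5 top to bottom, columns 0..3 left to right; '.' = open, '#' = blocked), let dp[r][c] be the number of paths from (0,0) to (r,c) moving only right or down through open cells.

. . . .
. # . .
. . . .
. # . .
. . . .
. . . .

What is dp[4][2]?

r\c   0   1   2   3
  0   1   1   1   1
  1   1   0   1   2
  2   1   1   2   4
  3   1   0   2   6
  4   1   1   3   9
  5   1   2   5  14

3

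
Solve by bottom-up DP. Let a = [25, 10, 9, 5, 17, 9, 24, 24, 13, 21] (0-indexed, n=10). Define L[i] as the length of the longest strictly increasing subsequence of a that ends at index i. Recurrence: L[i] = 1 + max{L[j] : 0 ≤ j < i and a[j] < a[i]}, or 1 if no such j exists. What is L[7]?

3

   i    0    1    2    3    4    5    6    7    8    9
a[i]   25   10    9    5   17    9   24   24   13   21
L[i]    1    1    1    1    2    2    3    3    3    4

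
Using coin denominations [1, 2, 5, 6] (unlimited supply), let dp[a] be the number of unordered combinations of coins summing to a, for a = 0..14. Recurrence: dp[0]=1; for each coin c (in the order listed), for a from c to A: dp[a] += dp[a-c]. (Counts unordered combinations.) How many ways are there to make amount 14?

after  coin     0     1     2     3     4     5     6     7     8     9    10    11    12    13    14
          1     1     1     1     1     1     1     1     1     1     1     1     1     1     1     1
          2     1     1     2     2     3     3     4     4     5     5     6     6     7     7     8
          5     1     1     2     2     3     4     5     6     7     8    10    11    13    14    16
          6     1     1     2     2     3     4     6     7     9    10    13    15    19    21    25

25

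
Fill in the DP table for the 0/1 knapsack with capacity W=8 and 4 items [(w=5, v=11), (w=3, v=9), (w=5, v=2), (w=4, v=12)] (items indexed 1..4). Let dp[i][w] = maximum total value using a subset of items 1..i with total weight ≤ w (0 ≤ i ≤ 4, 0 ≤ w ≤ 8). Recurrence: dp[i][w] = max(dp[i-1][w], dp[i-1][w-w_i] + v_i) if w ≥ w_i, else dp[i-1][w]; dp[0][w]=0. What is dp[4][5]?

i\w   0   1   2   3   4   5   6   7   8
  0   0   0   0   0   0   0   0   0   0
  1   0   0   0   0   0  11  11  11  11
  2   0   0   0   9   9  11  11  11  20
  3   0   0   0   9   9  11  11  11  20
  4   0   0   0   9  12  12  12  21  21

12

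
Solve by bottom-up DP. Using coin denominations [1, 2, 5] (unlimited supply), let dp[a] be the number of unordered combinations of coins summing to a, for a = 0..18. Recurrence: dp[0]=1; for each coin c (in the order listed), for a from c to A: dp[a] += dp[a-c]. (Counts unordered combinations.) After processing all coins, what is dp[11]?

11

after  coin     0     1     2     3     4     5     6     7     8     9    10    11    12    13    14    15    16    17    18
          1     1     1     1     1     1     1     1     1     1     1     1     1     1     1     1     1     1     1     1
          2     1     1     2     2     3     3     4     4     5     5     6     6     7     7     8     8     9     9    10
          5     1     1     2     2     3     4     5     6     7     8    10    11    13    14    16    18    20    22    24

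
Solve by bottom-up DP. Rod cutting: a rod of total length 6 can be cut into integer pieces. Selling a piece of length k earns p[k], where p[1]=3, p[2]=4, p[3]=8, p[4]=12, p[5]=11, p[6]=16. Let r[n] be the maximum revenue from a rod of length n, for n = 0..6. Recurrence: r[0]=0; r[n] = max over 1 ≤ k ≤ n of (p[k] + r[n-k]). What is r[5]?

   n    0    1    2    3    4    5    6
r[n]    0    3    6    9   12   15   18

15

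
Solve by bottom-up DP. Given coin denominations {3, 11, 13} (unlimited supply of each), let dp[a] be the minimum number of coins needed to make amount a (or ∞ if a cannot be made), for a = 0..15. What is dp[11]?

 a  0  1  2  3  4  5  6  7  8  9 10 11 12 13 14 15
dp  0  -  -  1  -  -  2  -  -  3  -  1  4  1  2  5
(- denotes ∞ / unreachable)

1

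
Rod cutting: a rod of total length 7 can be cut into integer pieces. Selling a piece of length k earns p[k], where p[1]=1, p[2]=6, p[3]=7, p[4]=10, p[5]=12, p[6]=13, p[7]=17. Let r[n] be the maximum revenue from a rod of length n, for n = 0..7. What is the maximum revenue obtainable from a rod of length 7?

   n    0    1    2    3    4    5    6    7
r[n]    0    1    6    7   12   13   18   19

19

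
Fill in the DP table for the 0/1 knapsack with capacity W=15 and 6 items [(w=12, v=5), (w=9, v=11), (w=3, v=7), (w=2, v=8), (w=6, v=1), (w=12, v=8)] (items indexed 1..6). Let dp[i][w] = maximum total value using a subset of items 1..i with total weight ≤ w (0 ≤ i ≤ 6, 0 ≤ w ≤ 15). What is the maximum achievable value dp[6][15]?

26

i\w   0   1   2   3   4   5   6   7   8   9  10  11  12  13  14  15
  0   0   0   0   0   0   0   0   0   0   0   0   0   0   0   0   0
  1   0   0   0   0   0   0   0   0   0   0   0   0   5   5   5   5
  2   0   0   0   0   0   0   0   0   0  11  11  11  11  11  11  11
  3   0   0   0   7   7   7   7   7   7  11  11  11  18  18  18  18
  4   0   0   8   8   8  15  15  15  15  15  15  19  19  19  26  26
  5   0   0   8   8   8  15  15  15  15  15  15  19  19  19  26  26
  6   0   0   8   8   8  15  15  15  15  15  15  19  19  19  26  26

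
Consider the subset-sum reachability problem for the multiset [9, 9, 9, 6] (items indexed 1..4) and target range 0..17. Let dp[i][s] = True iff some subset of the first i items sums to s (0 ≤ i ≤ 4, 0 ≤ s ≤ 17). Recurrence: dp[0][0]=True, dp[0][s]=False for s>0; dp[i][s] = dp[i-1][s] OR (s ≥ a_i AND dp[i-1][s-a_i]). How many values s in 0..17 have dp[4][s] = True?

i\s   0   1   2   3   4   5   6   7   8   9  10  11  12  13  14  15  16  17
  0   T   F   F   F   F   F   F   F   F   F   F   F   F   F   F   F   F   F
  1   T   F   F   F   F   F   F   F   F   T   F   F   F   F   F   F   F   F
  2   T   F   F   F   F   F   F   F   F   T   F   F   F   F   F   F   F   F
  3   T   F   F   F   F   F   F   F   F   T   F   F   F   F   F   F   F   F
  4   T   F   F   F   F   F   T   F   F   T   F   F   F   F   F   T   F   F

4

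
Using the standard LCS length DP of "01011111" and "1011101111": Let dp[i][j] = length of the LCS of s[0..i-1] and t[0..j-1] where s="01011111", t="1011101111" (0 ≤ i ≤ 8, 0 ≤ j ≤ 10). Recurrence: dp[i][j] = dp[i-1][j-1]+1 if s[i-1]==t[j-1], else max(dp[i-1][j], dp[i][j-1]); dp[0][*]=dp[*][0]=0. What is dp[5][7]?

4

   ''  1  0  1  1  1  0  1  1  1  1
''  0  0  0  0  0  0  0  0  0  0  0
 0  0  0  1  1  1  1  1  1  1  1  1
 1  0  1  1  2  2  2  2  2  2  2  2
 0  0  1  2  2  2  2  3  3  3  3  3
 1  0  1  2  3  3  3  3  4  4  4  4
 1  0  1  2  3  4  4  4  4  5  5  5
 1  0  1  2  3  4  5  5  5  5  6  6
 1  0  1  2  3  4  5  5  6  6  6  7
 1  0  1  2  3  4  5  5  6  7  7  7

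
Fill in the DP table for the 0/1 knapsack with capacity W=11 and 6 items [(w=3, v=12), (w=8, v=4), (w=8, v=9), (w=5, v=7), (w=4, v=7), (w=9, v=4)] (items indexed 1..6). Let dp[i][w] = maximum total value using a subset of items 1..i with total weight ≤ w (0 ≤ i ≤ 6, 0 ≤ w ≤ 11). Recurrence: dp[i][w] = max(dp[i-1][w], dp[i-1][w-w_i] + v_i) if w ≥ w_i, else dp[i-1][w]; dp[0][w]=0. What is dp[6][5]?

i\w   0   1   2   3   4   5   6   7   8   9  10  11
  0   0   0   0   0   0   0   0   0   0   0   0   0
  1   0   0   0  12  12  12  12  12  12  12  12  12
  2   0   0   0  12  12  12  12  12  12  12  12  16
  3   0   0   0  12  12  12  12  12  12  12  12  21
  4   0   0   0  12  12  12  12  12  19  19  19  21
  5   0   0   0  12  12  12  12  19  19  19  19  21
  6   0   0   0  12  12  12  12  19  19  19  19  21

12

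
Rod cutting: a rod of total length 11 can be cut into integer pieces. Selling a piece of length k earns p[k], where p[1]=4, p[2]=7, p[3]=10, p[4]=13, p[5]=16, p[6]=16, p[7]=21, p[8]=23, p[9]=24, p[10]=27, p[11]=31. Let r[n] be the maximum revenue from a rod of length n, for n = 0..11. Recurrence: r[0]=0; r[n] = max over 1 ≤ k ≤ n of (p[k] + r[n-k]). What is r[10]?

40

   n    0    1    2    3    4    5    6    7    8    9   10   11
r[n]    0    4    8   12   16   20   24   28   32   36   40   44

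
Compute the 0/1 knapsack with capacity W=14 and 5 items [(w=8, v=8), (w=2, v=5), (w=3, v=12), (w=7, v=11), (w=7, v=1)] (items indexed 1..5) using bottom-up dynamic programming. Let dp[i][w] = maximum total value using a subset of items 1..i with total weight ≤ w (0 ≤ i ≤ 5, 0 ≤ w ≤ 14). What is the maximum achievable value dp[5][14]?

28

i\w   0   1   2   3   4   5   6   7   8   9  10  11  12  13  14
  0   0   0   0   0   0   0   0   0   0   0   0   0   0   0   0
  1   0   0   0   0   0   0   0   0   8   8   8   8   8   8   8
  2   0   0   5   5   5   5   5   5   8   8  13  13  13  13  13
  3   0   0   5  12  12  17  17  17  17  17  17  20  20  25  25
  4   0   0   5  12  12  17  17  17  17  17  23  23  28  28  28
  5   0   0   5  12  12  17  17  17  17  17  23  23  28  28  28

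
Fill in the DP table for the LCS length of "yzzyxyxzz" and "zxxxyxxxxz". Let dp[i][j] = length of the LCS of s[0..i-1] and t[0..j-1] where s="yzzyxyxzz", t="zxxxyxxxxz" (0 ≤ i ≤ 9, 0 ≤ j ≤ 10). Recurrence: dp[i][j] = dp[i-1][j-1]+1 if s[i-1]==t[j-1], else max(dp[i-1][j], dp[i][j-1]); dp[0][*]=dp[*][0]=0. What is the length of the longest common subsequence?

   ''  z  x  x  x  y  x  x  x  x  z
''  0  0  0  0  0  0  0  0  0  0  0
 y  0  0  0  0  0  1  1  1  1  1  1
 z  0  1  1  1  1  1  1  1  1  1  2
 z  0  1  1  1  1  1  1  1  1  1  2
 y  0  1  1  1  1  2  2  2  2  2  2
 x  0  1  2  2  2  2  3  3  3  3  3
 y  0  1  2  2  2  3  3  3  3  3  3
 x  0  1  2  3  3  3  4  4  4  4  4
 z  0  1  2  3  3  3  4  4  4  4  5
 z  0  1  2  3  3  3  4  4  4  4  5

5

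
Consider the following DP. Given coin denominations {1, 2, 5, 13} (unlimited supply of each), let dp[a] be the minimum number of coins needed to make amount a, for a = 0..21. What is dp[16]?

 a  0  1  2  3  4  5  6  7  8  9 10 11 12 13 14 15 16 17 18 19 20 21
dp  0  1  1  2  2  1  2  2  3  3  2  3  3  1  2  2  3  3  2  3  3  4

3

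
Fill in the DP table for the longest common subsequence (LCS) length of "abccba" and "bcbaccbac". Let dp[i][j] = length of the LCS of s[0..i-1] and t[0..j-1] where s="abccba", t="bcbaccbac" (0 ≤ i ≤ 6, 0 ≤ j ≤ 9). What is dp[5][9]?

   ''  b  c  b  a  c  c  b  a  c
''  0  0  0  0  0  0  0  0  0  0
 a  0  0  0  0  1  1  1  1  1  1
 b  0  1  1  1  1  1  1  2  2  2
 c  0  1  2  2  2  2  2  2  2  3
 c  0  1  2  2  2  3  3  3  3  3
 b  0  1  2  3  3  3  3  4  4  4
 a  0  1  2  3  4  4  4  4  5  5

4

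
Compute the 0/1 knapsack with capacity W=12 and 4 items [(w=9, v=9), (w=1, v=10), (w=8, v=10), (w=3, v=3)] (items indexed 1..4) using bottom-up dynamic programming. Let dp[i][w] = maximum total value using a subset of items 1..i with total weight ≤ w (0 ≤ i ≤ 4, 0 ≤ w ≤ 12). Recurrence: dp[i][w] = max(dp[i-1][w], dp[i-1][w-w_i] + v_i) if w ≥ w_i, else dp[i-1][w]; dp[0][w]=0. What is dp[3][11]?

i\w   0   1   2   3   4   5   6   7   8   9  10  11  12
  0   0   0   0   0   0   0   0   0   0   0   0   0   0
  1   0   0   0   0   0   0   0   0   0   9   9   9   9
  2   0  10  10  10  10  10  10  10  10  10  19  19  19
  3   0  10  10  10  10  10  10  10  10  20  20  20  20
  4   0  10  10  10  13  13  13  13  13  20  20  20  23

20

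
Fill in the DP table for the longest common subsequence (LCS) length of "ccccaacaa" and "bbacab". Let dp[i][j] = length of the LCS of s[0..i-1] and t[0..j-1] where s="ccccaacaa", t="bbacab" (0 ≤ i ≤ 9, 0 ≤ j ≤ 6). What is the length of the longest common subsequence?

   ''  b  b  a  c  a  b
''  0  0  0  0  0  0  0
 c  0  0  0  0  1  1  1
 c  0  0  0  0  1  1  1
 c  0  0  0  0  1  1  1
 c  0  0  0  0  1  1  1
 a  0  0  0  1  1  2  2
 a  0  0  0  1  1  2  2
 c  0  0  0  1  2  2  2
 a  0  0  0  1  2  3  3
 a  0  0  0  1  2  3  3

3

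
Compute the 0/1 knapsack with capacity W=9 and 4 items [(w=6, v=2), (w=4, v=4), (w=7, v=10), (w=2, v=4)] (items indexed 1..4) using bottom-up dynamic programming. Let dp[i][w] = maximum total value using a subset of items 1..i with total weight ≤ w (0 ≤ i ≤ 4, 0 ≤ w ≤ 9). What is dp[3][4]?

4

i\w   0   1   2   3   4   5   6   7   8   9
  0   0   0   0   0   0   0   0   0   0   0
  1   0   0   0   0   0   0   2   2   2   2
  2   0   0   0   0   4   4   4   4   4   4
  3   0   0   0   0   4   4   4  10  10  10
  4   0   0   4   4   4   4   8  10  10  14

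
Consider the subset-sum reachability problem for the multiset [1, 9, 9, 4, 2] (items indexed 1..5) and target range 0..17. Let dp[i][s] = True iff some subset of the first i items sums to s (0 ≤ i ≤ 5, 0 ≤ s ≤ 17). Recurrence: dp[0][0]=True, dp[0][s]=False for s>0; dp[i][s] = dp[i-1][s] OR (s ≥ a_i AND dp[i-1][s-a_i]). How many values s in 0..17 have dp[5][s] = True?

i\s   0   1   2   3   4   5   6   7   8   9  10  11  12  13  14  15  16  17
  0   T   F   F   F   F   F   F   F   F   F   F   F   F   F   F   F   F   F
  1   T   T   F   F   F   F   F   F   F   F   F   F   F   F   F   F   F   F
  2   T   T   F   F   F   F   F   F   F   T   T   F   F   F   F   F   F   F
  3   T   T   F   F   F   F   F   F   F   T   T   F   F   F   F   F   F   F
  4   T   T   F   F   T   T   F   F   F   T   T   F   F   T   T   F   F   F
  5   T   T   T   T   T   T   T   T   F   T   T   T   T   T   T   T   T   F

16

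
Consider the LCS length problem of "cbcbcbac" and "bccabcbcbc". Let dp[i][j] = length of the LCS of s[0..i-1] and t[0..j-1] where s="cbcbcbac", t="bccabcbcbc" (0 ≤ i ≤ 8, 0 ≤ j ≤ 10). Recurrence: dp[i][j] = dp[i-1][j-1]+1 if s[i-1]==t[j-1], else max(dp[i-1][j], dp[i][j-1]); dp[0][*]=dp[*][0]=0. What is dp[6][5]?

4

   ''  b  c  c  a  b  c  b  c  b  c
''  0  0  0  0  0  0  0  0  0  0  0
 c  0  0  1  1  1  1  1  1  1  1  1
 b  0  1  1  1  1  2  2  2  2  2  2
 c  0  1  2  2  2  2  3  3  3  3  3
 b  0  1  2  2  2  3  3  4  4  4  4
 c  0  1  2  3  3  3  4  4  5  5  5
 b  0  1  2  3  3  4  4  5  5  6  6
 a  0  1  2  3  4  4  4  5  5  6  6
 c  0  1  2  3  4  4  5  5  6  6  7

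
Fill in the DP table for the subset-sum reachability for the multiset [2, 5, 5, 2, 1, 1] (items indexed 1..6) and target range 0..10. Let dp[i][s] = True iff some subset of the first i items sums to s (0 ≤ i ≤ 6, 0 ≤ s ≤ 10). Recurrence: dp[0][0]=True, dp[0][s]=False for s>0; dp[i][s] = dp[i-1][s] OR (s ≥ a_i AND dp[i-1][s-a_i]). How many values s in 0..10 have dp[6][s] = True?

11

i\s   0   1   2   3   4   5   6   7   8   9  10
  0   T   F   F   F   F   F   F   F   F   F   F
  1   T   F   T   F   F   F   F   F   F   F   F
  2   T   F   T   F   F   T   F   T   F   F   F
  3   T   F   T   F   F   T   F   T   F   F   T
  4   T   F   T   F   T   T   F   T   F   T   T
  5   T   T   T   T   T   T   T   T   T   T   T
  6   T   T   T   T   T   T   T   T   T   T   T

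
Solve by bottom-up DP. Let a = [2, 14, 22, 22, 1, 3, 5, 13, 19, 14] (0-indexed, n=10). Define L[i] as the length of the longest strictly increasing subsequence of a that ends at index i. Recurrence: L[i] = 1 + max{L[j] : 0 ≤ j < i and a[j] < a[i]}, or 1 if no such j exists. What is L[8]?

5

   i    0    1    2    3    4    5    6    7    8    9
a[i]    2   14   22   22    1    3    5   13   19   14
L[i]    1    2    3    3    1    2    3    4    5    5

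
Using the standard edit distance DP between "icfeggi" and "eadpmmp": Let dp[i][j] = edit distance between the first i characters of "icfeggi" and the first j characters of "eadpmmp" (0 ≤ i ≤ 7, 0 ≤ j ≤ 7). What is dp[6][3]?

   ''  e  a  d  p  m  m  p
''  0  1  2  3  4  5  6  7
 i  1  1  2  3  4  5  6  7
 c  2  2  2  3  4  5  6  7
 f  3  3  3  3  4  5  6  7
 e  4  3  4  4  4  5  6  7
 g  5  4  4  5  5  5  6  7
 g  6  5  5  5  6  6  6  7
 i  7  6  6  6  6  7  7  7

5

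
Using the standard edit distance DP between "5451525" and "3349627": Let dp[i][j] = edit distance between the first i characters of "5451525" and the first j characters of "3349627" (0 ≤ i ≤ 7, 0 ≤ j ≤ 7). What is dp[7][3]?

7

   ''  3  3  4  9  6  2  7
''  0  1  2  3  4  5  6  7
 5  1  1  2  3  4  5  6  7
 4  2  2  2  2  3  4  5  6
 5  3  3  3  3  3  4  5  6
 1  4  4  4  4  4  4  5  6
 5  5  5  5  5  5  5  5  6
 2  6  6  6  6  6  6  5  6
 5  7  7  7  7  7  7  6  6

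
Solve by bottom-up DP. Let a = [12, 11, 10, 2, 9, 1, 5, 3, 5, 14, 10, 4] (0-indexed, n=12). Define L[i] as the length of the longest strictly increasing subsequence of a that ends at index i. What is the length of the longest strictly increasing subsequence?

   i    0    1    2    3    4    5    6    7    8    9   10   11
a[i]   12   11   10    2    9    1    5    3    5   14   10    4
L[i]    1    1    1    1    2    1    2    2    3    4    4    3

4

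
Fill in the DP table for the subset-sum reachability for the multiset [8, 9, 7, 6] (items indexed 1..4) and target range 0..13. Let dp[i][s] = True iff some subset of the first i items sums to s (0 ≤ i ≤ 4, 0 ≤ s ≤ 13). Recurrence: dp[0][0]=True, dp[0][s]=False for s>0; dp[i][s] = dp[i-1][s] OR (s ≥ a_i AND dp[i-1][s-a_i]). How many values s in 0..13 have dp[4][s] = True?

6

i\s   0   1   2   3   4   5   6   7   8   9  10  11  12  13
  0   T   F   F   F   F   F   F   F   F   F   F   F   F   F
  1   T   F   F   F   F   F   F   F   T   F   F   F   F   F
  2   T   F   F   F   F   F   F   F   T   T   F   F   F   F
  3   T   F   F   F   F   F   F   T   T   T   F   F   F   F
  4   T   F   F   F   F   F   T   T   T   T   F   F   F   T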